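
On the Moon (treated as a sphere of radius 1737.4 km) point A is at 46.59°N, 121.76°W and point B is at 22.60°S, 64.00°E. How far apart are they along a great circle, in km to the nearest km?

In radians: φ₁ = 0.8131, φ₂ = -0.3944, Δλ = -174.240° = -3.0411 rad.
Haversine: a = sin²(Δφ/2) + cos φ₁ cos φ₂ sin²(Δλ/2) = 0.3224 + (0.6872)(0.9232)(0.9975) = 0.95521.
Central angle c = 2·arcsin(√a) = 2.71508 rad.
Distance = R·c = 1737.4 × 2.7151 ≈ 4717 km.

4717 km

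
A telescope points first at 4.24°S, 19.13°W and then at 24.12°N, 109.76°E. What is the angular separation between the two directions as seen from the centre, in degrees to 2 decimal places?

In radians: φ₁ = -0.0740, φ₂ = 0.4210, Δλ = 128.890° = 2.2496 rad.
cos c = sin φ₁ sin φ₂ + cos φ₁ cos φ₂ cos Δλ = (-0.0739)(0.4086) + (0.9973)(0.9127)(-0.6278) = -0.60166,
so c = arccos(-0.60166) = 2.21637 rad.
So the angular separation is 126.99°.

126.99°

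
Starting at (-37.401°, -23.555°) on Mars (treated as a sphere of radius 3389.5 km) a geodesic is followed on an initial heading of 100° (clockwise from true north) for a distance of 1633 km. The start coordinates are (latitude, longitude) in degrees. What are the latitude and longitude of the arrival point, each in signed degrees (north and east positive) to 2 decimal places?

-37.03°, 11.30°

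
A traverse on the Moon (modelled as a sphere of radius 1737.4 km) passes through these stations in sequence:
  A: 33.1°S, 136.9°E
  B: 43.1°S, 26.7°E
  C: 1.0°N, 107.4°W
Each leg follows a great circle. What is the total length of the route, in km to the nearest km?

6126 km

Leg A→B: central angle 1.4082 rad, distance 2446.5 km.
Leg B→C: central angle 2.1176 rad, distance 3679.2 km.
Total: 2446.5 + 3679.2 ≈ 6126 km.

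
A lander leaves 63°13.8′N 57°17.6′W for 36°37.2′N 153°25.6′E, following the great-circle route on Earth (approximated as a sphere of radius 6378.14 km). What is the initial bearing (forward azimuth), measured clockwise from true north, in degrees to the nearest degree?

With φ₁ = 1.1036, φ₂ = 0.6391, Δλ = -2.6054 rad, the forward-azimuth formula gives
θ = atan2( sin Δλ cos φ₂ , cos φ₁ sin φ₂ − sin φ₁ cos φ₂ cos Δλ ) = atan2(-0.4100, 0.8847) = -24.86°.
Adding 360° brings this into [0°, 360°): 335°.

335°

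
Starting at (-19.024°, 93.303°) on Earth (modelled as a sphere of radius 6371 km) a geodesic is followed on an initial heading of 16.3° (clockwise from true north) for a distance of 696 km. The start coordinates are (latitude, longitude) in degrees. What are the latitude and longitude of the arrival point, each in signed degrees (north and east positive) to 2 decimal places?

Angular distance δ = d/R = 696/6371 = 0.10925 rad; initial bearing θ = 0.2845 rad.
sin φ₂ = sin φ₁ cos δ + cos φ₁ sin δ cos θ = (-0.3260)(0.9940) + (0.9454)(0.1090)(0.9598) = -0.2251, so φ₂ = -13.01°.
Δλ = atan2(sin θ sin δ cos φ₁, cos δ − sin φ₁ sin φ₂) = atan2(0.0289, 0.9207) = 1.800°.
λ₂ = 93.303° + 1.800° = 95.10°.

-13.01°, 95.10°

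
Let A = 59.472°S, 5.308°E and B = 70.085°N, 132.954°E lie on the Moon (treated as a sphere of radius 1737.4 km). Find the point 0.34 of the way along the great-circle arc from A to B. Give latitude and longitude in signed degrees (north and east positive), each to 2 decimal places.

Central angle δ = 2.7277 rad. Interpolating on the sphere with fraction f = 0.34:
P = [sin((1−f)δ)·A + sin(fδ)·B] / sin δ = 2.4211·A + 1.9892·B in Cartesian coordinates,
giving P = (0.7629, 0.6097, -0.2153), i.e. latitude -12.43°, longitude 38.63°.

-12.43°, 38.63°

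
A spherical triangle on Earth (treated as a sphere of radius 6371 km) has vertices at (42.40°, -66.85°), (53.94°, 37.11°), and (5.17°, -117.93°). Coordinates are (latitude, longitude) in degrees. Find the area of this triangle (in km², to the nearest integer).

17723376 km²

Side lengths (central angles): a = 2.0473, b = 1.0207, c = 1.1149 rad; semiperimeter s = 2.0914.
By l'Huilier's theorem, tan(E/4) = √[tan(s/2) tan((s−a)/2) tan((s−b)/2) tan((s−c)/2)], giving spherical excess E = 0.4366 rad.
Area = E·R² = 0.4366 × (6371)² ≈ 17723376 km².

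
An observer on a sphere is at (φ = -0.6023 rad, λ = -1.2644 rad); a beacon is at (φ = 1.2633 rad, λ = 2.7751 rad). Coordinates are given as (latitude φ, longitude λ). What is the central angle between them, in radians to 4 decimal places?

In radians: φ₁ = -0.6023, φ₂ = 1.2633, Δλ = -128.554° = -2.2437 rad.
cos c = sin φ₁ sin φ₂ + cos φ₁ cos φ₂ cos Δλ = (-0.5665)(0.9531) + (0.8240)(0.3027)(-0.6232) = -0.69541,
so c = arccos(-0.69541) = 2.33979 rad.
So the angular separation is 2.3398 rad.

2.3398 rad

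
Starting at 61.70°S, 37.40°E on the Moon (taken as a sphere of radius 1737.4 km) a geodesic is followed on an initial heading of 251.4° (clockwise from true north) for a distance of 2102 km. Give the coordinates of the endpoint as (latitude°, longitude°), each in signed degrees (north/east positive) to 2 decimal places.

-26.90°, -58.74°

Angular distance δ = d/R = 2102/1737.4 = 1.20985 rad; initial bearing θ = 4.3878 rad.
sin φ₂ = sin φ₁ cos δ + cos φ₁ sin δ cos θ = (-0.8805)(0.3532) + (0.4741)(0.9356)(-0.3190) = -0.4524, so φ₂ = -26.90°.
Δλ = atan2(sin θ sin δ cos φ₁, cos δ − sin φ₁ sin φ₂) = atan2(-0.4204, -0.0452) = -96.135°.
λ₂ = 37.400° − 96.135° = -58.74°.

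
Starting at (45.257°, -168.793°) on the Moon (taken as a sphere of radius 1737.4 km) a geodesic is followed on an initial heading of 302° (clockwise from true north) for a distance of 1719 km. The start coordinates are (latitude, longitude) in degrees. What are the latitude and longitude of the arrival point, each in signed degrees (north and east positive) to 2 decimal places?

44.57°, 107.01°

Angular distance δ = d/R = 1719/1737.4 = 0.98941 rad; initial bearing θ = 5.2709 rad.
sin φ₂ = sin φ₁ cos δ + cos φ₁ sin δ cos θ = (0.7103)(0.5492) + (0.7039)(0.8357)(0.5299) = 0.7018, so φ₂ = 44.57°.
Δλ = atan2(sin θ sin δ cos φ₁, cos δ − sin φ₁ sin φ₂) = atan2(-0.4989, 0.0507) = -84.196°.
λ₂ = -168.793° − 84.196° = -252.99° → 107.01° after wrapping to (−180°, 180°].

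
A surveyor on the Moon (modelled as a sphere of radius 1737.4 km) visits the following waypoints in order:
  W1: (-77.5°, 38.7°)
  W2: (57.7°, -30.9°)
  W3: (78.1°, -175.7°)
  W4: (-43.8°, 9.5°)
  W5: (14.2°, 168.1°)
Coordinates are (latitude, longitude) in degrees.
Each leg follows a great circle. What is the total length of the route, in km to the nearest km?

14406 km

Leg W1→W2: central angle 2.4733 rad, distance 4297.2 km.
Leg W2→W3: central angle 0.7421 rad, distance 1289.3 km.
Leg W3→W4: central angle 2.5419 rad, distance 4416.2 km.
Leg W4→W5: central angle 2.5344 rad, distance 4403.3 km.
Total: 4297.2 + 1289.3 + 4416.2 + 4403.3 ≈ 14406 km.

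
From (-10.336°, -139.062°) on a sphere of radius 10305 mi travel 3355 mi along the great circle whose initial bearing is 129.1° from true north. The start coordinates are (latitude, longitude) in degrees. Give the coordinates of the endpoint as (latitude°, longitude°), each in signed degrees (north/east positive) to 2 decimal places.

Angular distance δ = d/R = 3355/10305 = 0.32557 rad; initial bearing θ = 2.2532 rad.
sin φ₂ = sin φ₁ cos δ + cos φ₁ sin δ cos θ = (-0.1794)(0.9475) + (0.9838)(0.3198)(-0.6307) = -0.3684, so φ₂ = -21.62°.
Δλ = atan2(sin θ sin δ cos φ₁, cos δ − sin φ₁ sin φ₂) = atan2(0.2442, 0.8814) = 15.486°.
λ₂ = -139.062° + 15.486° = -123.58°.

-21.62°, -123.58°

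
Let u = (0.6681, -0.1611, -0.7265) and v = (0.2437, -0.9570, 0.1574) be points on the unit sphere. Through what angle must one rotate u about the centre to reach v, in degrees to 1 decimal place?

78.3°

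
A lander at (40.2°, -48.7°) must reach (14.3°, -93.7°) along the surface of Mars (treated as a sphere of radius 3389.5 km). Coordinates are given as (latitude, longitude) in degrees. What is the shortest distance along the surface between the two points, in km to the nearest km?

Let φ₁ = 0.7016 rad, φ₂ = 0.2496 rad, and Δλ = -0.7854 rad.
cos c = sin φ₁ sin φ₂ + cos φ₁ cos φ₂ cos Δλ = (0.6455)(0.2470) + (0.7638)(0.9690)(0.7071) = 0.68278,
so c = arccos(0.68278) = 0.81924 rad.
Distance = R·c = 3389.5 × 0.8192 ≈ 2777 km.

2777 km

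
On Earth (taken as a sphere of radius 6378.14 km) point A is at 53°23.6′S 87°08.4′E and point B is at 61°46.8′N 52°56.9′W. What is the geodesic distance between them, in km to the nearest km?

17528 km

Let φ₁ = -0.9319 rad, φ₂ = 1.0783 rad, and Δλ = -2.4450 rad.
cos c = sin φ₁ sin φ₂ + cos φ₁ cos φ₂ cos Δλ = (-0.8027)(0.8811) + (0.5963)(0.4729)(-0.7670) = -0.92362,
so c = arccos(-0.92362) = 2.74821 rad.
Distance = R·c = 6378.14 × 2.7482 ≈ 17528 km.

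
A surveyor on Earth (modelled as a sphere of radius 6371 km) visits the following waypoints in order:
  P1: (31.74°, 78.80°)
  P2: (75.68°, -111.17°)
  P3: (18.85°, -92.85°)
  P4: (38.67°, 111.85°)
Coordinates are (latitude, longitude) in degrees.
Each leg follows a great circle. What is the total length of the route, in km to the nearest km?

27579 km

Leg P1→P2: central angle 1.2634 rad, distance 8049.3 km.
Leg P2→P3: central angle 1.0060 rad, distance 6409.1 km.
Leg P3→P4: central angle 2.0594 rad, distance 13120.5 km.
Total: 8049.3 + 6409.1 + 13120.5 ≈ 27579 km.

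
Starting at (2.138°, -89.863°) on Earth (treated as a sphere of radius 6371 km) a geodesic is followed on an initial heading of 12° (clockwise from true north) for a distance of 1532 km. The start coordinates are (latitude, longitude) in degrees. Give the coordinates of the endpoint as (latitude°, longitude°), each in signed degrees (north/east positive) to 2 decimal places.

Angular distance δ = d/R = 1532/6371 = 0.24046 rad; initial bearing θ = 0.2094 rad.
sin φ₂ = sin φ₁ cos δ + cos φ₁ sin δ cos θ = (0.0373)(0.9712) + (0.9993)(0.2382)(0.9781) = 0.2690, so φ₂ = 15.61°.
Δλ = atan2(sin θ sin δ cos φ₁, cos δ − sin φ₁ sin φ₂) = atan2(0.0495, 0.9612) = 2.947°.
λ₂ = -89.863° + 2.947° = -86.92°.

15.61°, -86.92°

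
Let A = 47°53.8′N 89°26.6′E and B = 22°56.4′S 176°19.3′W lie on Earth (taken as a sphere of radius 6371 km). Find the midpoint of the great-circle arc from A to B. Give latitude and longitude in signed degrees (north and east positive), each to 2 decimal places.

Central angle δ = 1.9122 rad. Interpolating on the sphere with fraction f = 0.5:
P = [sin((1−f)δ)·A + sin(fδ)·B] / sin δ = 0.8670·A + 0.8670·B in Cartesian coordinates,
giving P = (-0.7911, 0.5300, 0.3053), i.e. latitude 17.78°, longitude 146.18°.

17.78°, 146.18°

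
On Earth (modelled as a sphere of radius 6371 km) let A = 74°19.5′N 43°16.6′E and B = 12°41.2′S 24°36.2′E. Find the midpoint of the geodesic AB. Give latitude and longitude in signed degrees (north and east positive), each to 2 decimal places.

31.05°, 28.62°

Central angle δ = 1.5325 rad. Interpolating on the sphere with fraction f = 0.5:
P = [sin((1−f)δ)·A + sin(fδ)·B] / sin δ = 0.6940·A + 0.6940·B in Cartesian coordinates,
giving P = (0.7521, 0.4104, 0.5157), i.e. latitude 31.05°, longitude 28.62°.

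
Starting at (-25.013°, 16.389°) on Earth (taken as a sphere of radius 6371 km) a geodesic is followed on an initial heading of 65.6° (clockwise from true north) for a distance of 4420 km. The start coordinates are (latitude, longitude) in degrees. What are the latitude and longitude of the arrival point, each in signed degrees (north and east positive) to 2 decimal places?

Angular distance δ = d/R = 4420/6371 = 0.69377 rad; initial bearing θ = 1.1449 rad.
sin φ₂ = sin φ₁ cos δ + cos φ₁ sin δ cos θ = (-0.4228)(0.7688) + (0.9062)(0.6394)(0.4131) = -0.0857, so φ₂ = -4.92°.
Δλ = atan2(sin θ sin δ cos φ₁, cos δ − sin φ₁ sin φ₂) = atan2(0.5277, 0.7326) = 35.766°.
λ₂ = 16.389° + 35.766° = 52.16°.

-4.92°, 52.16°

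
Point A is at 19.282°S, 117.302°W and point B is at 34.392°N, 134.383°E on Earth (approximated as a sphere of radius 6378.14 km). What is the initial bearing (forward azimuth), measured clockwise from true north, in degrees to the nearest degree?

300°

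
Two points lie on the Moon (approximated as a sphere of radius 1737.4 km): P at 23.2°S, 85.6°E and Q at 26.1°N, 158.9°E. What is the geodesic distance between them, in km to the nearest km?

2618 km

Let φ₁ = -0.4049 rad, φ₂ = 0.4555 rad, and Δλ = 1.2793 rad.
cos c = sin φ₁ sin φ₂ + cos φ₁ cos φ₂ cos Δλ = (-0.3939)(0.4399) + (0.9191)(0.8980)(0.2874) = 0.06388,
so c = arccos(0.06388) = 1.50687 rad.
Distance = R·c = 1737.4 × 1.5069 ≈ 2618 km.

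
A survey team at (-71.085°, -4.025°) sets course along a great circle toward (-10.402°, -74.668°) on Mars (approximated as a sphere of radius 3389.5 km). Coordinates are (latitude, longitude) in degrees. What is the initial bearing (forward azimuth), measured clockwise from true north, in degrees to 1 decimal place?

With φ₁ = -1.2407, φ₂ = -0.1815, Δλ = -1.2330 rad, the forward-azimuth formula gives
θ = atan2( sin Δλ cos φ₂ , cos φ₁ sin φ₂ − sin φ₁ cos φ₂ cos Δλ ) = atan2(-0.9280, 0.2499) = -74.93°.
Adding 360° brings this into [0°, 360°): 285.1°.

285.1°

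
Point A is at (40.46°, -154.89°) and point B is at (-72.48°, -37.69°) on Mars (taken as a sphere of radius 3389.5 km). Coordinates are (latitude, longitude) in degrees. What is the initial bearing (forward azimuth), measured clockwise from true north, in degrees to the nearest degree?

Δλ = 117.200° = 2.0455 rad.
y = sin Δλ · cos φ₂ = (0.8894)(0.3010) = 0.2677
x = cos φ₁ sin φ₂ − sin φ₁ cos φ₂ cos Δλ = (0.7609)(-0.9536) − (0.6489)(0.3010)(-0.4571) = -0.6363
θ = atan2(y, x) = 157.18°, so the bearing is 157°.

157°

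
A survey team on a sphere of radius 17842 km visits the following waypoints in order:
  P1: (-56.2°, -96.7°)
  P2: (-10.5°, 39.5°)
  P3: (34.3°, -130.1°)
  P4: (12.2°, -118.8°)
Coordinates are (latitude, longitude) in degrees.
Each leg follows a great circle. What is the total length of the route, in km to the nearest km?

88073 km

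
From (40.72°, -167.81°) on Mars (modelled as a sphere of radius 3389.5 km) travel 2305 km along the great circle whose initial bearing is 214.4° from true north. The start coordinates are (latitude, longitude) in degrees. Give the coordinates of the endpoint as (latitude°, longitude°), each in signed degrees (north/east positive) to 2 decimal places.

6.55°, 171.24°

Angular distance δ = d/R = 2305/3389.5 = 0.68004 rad; initial bearing θ = 3.7420 rad.
sin φ₂ = sin φ₁ cos δ + cos φ₁ sin δ cos θ = (0.6524)(0.7775) + (0.7579)(0.6288)(-0.8251) = 0.1140, so φ₂ = 6.55°.
Δλ = atan2(sin θ sin δ cos φ₁, cos δ − sin φ₁ sin φ₂) = atan2(-0.2693, 0.7032) = -20.953°.
λ₂ = -167.810° − 20.953° = -188.76° → 171.24° after wrapping to (−180°, 180°].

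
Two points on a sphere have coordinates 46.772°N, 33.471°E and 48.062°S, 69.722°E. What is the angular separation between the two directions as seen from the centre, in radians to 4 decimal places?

With latitudes φ₁ = 46.772°, φ₂ = -48.062° and longitude difference Δλ = 36.251°:
Haversine: a = sin²(Δφ/2) + cos φ₁ cos φ₂ sin²(Δλ/2) = 0.5421 + (0.6849)(0.6683)(0.0968) = 0.58644.
Central angle c = 2·arcsin(√a) = 1.74454 rad.
So the angular separation is 1.7445 rad.

1.7445 rad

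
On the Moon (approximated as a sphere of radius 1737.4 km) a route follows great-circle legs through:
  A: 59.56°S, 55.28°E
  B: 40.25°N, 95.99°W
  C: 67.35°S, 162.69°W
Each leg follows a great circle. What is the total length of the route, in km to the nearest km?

8258 km

Leg A→B: central angle 2.6818 rad, distance 4659.3 km.
Leg B→C: central angle 2.0715 rad, distance 3599.0 km.
Total: 4659.3 + 3599.0 ≈ 8258 km.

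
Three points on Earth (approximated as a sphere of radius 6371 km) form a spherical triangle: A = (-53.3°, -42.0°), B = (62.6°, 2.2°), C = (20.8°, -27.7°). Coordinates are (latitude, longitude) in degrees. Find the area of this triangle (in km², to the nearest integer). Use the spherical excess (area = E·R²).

Side lengths (central angles): a = 0.8118, b = 1.3112, c = 2.1114 rad; semiperimeter s = 2.1172.
By l'Huilier's theorem, tan(E/4) = √[tan(s/2) tan((s−a)/2) tan((s−b)/2) tan((s−c)/2)], giving spherical excess E = 0.1640 rad.
Area = E·R² = 0.1640 × (6371)² ≈ 6655513 km².

6655513 km²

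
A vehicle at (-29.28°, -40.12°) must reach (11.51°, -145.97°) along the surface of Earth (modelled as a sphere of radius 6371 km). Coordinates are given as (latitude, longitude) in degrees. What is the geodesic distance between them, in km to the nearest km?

12157 km

In radians: φ₁ = -0.5110, φ₂ = 0.2009, Δλ = -105.850° = -1.8474 rad.
cos c = sin φ₁ sin φ₂ + cos φ₁ cos φ₂ cos Δλ = (-0.4891)(0.1995) + (0.8722)(0.9799)(-0.2731) = -0.33103,
so c = arccos(-0.33103) = 1.90819 rad.
Distance = R·c = 6371 × 1.9082 ≈ 12157 km.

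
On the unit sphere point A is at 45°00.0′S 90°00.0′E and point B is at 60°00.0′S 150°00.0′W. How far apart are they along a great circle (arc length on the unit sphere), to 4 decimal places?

Let φ₁ = -0.7854 rad, φ₂ = -1.0472 rad, and Δλ = 2.0944 rad.
Haversine: a = sin²(Δφ/2) + cos φ₁ cos φ₂ sin²(Δλ/2) = 0.0170 + (0.7071)(0.5000)(0.7500) = 0.28220.
Central angle c = 2·arcsin(√a) = 1.12010 rad.
On the unit sphere the arc length equals the central angle: 1.1201.

1.1201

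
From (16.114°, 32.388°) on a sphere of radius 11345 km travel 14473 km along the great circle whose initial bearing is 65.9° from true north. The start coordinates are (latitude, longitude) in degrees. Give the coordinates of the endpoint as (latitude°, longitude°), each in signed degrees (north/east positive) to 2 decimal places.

Angular distance δ = d/R = 14473/11345 = 1.27572 rad; initial bearing θ = 1.1502 rad.
sin φ₂ = sin φ₁ cos δ + cos φ₁ sin δ cos θ = (0.2775)(0.2908) + (0.9607)(0.9568)(0.4083) = 0.4560, so φ₂ = 27.13°.
Δλ = atan2(sin θ sin δ cos φ₁, cos δ − sin φ₁ sin φ₂) = atan2(0.8391, 0.1642) = 78.925°.
λ₂ = 32.388° + 78.925° = 111.31°.

27.13°, 111.31°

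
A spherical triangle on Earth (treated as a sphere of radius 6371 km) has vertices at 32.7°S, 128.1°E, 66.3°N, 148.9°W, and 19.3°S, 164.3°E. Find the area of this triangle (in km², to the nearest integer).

Side lengths (central angles): a = 1.6138, b = 0.6103, c = 2.0414 rad; semiperimeter s = 2.1328.
By l'Huilier's theorem, tan(E/4) = √[tan(s/2) tan((s−a)/2) tan((s−b)/2) tan((s−c)/2)], giving spherical excess E = 0.5748 rad.
Area = E·R² = 0.5748 × (6371)² ≈ 23330924 km².

23330924 km²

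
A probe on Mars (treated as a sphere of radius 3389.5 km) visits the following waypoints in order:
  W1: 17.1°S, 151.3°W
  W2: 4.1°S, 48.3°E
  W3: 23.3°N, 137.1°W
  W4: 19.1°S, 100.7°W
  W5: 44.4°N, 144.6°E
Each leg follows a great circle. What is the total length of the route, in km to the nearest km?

Leg W1→W2: central angle 2.6406 rad, distance 8950.2 km.
Leg W2→W3: central angle 2.7943 rad, distance 9471.4 km.
Leg W3→W4: central angle 0.9654 rad, distance 3272.1 km.
Leg W4→W5: central angle 2.1072 rad, distance 7142.4 km.
Total: 8950.2 + 9471.4 + 3272.1 + 7142.4 ≈ 28836 km.

28836 km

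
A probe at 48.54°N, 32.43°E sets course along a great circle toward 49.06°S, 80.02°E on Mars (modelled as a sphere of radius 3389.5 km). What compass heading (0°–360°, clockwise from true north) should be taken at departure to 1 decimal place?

With φ₁ = 0.8472, φ₂ = -0.8563, Δλ = 0.8306 rad, the forward-azimuth formula gives
θ = atan2( sin Δλ cos φ₂ , cos φ₁ sin φ₂ − sin φ₁ cos φ₂ cos Δλ ) = atan2(0.4838, -0.8313) = 149.80°.
So the initial bearing is 149.8°.

149.8°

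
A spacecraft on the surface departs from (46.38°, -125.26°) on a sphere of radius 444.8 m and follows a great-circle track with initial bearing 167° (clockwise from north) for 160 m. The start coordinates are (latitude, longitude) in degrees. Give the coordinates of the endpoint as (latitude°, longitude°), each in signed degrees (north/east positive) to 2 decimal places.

Angular distance δ = d/R = 160/444.8 = 0.35971 rad; initial bearing θ = 2.9147 rad.
sin φ₂ = sin φ₁ cos δ + cos φ₁ sin δ cos θ = (0.7239)(0.9360) + (0.6899)(0.3520)(-0.9744) = 0.4410, so φ₂ = 26.17°.
Δλ = atan2(sin θ sin δ cos φ₁, cos δ − sin φ₁ sin φ₂) = atan2(0.0546, 0.6168) = 5.062°.
λ₂ = -125.260° + 5.062° = -120.20°.

26.17°, -120.20°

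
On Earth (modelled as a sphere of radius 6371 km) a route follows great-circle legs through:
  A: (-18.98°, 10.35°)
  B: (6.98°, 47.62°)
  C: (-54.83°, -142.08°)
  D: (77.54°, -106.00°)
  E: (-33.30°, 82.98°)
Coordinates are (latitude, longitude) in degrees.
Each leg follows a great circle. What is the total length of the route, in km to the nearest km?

49629 km

Leg A→B: central angle 0.7849 rad, distance 5000.9 km.
Leg B→C: central angle 2.2955 rad, distance 14624.5 km.
Leg C→D: central angle 2.3431 rad, distance 14927.6 km.
Leg D→E: central angle 2.3663 rad, distance 15075.7 km.
Total: 5000.9 + 14624.5 + 14927.6 + 15075.7 ≈ 49629 km.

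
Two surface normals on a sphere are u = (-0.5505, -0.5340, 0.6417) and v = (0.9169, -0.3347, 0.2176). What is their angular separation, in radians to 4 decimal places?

1.7583 rad

u·v = -0.1864; |u| = 1.0000, |v| = 1.0000.
cos θ = (u·v)/(|u||v|) = -0.1864, so θ = 1.7583 rad.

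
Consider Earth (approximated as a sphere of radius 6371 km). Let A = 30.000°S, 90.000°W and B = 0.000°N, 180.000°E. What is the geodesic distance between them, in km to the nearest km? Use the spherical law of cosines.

10008 km

Let φ₁ = -0.5236 rad, φ₂ = 0.0000 rad, and Δλ = -1.5708 rad.
cos c = sin φ₁ sin φ₂ + cos φ₁ cos φ₂ cos Δλ = (-0.5000)(0.0000) + (0.8660)(1.0000)(0.0000) = -0.00000,
so c = arccos(-0.00000) = 1.57080 rad.
Distance = R·c = 6371 × 1.5708 ≈ 10008 km.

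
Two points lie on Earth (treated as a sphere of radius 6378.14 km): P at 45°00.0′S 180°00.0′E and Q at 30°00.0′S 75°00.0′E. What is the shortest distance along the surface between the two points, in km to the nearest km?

In radians: φ₁ = -0.7854, φ₂ = -0.5236, Δλ = -105.000° = -1.8326 rad.
Haversine: a = sin²(Δφ/2) + cos φ₁ cos φ₂ sin²(Δλ/2) = 0.0170 + (0.7071)(0.8660)(0.6294) = 0.40247.
Central angle c = 2·arcsin(√a) = 1.37448 rad.
Distance = R·c = 6378.14 × 1.3745 ≈ 8767 km.

8767 km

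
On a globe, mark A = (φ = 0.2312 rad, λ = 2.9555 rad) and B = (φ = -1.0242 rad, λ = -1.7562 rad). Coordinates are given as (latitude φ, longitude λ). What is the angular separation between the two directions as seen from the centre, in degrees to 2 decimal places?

In radians: φ₁ = 0.2312, φ₂ = -1.0242, Δλ = 90.039° = 1.5715 rad.
Haversine: a = sin²(Δφ/2) + cos φ₁ cos φ₂ sin²(Δλ/2) = 0.3449 + (0.9734)(0.5198)(0.5003) = 0.59805.
Central angle c = 2·arcsin(√a) = 1.76818 rad.
So the angular separation is 101.31°.

101.31°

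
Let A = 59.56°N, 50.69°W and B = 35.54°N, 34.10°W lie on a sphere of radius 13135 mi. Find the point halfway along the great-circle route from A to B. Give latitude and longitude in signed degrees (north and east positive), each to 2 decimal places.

47.83°, -40.45°

Central angle δ = 0.4596 rad. Interpolating on the sphere with fraction f = 0.5:
P = [sin((1−f)δ)·A + sin(fδ)·B] / sin δ = 0.5135·A + 0.5135·B in Cartesian coordinates,
giving P = (0.5108, -0.4355, 0.7412), i.e. latitude 47.83°, longitude -40.45°.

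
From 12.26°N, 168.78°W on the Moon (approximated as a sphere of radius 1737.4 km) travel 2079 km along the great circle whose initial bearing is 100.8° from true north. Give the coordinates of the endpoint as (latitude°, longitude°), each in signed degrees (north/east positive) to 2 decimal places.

-5.33°, -102.10°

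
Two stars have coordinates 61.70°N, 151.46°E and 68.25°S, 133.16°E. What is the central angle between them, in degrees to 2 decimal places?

With latitudes φ₁ = 61.700°, φ₂ = -68.250° and longitude difference Δλ = -18.300°:
cos c = sin φ₁ sin φ₂ + cos φ₁ cos φ₂ cos Δλ = (0.8805)(-0.9288) + (0.4741)(0.3706)(0.9494) = -0.65100,
so c = arccos(-0.65100) = 2.27970 rad.
So the angular separation is 130.62°.

130.62°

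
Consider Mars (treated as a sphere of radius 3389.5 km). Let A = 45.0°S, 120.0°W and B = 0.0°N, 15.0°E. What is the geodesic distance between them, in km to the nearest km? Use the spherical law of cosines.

In radians: φ₁ = -0.7854, φ₂ = 0.0000, Δλ = 135.000° = 2.3562 rad.
cos c = sin φ₁ sin φ₂ + cos φ₁ cos φ₂ cos Δλ = (-0.7071)(0.0000) + (0.7071)(1.0000)(-0.7071) = -0.50000,
so c = arccos(-0.50000) = 2.09440 rad.
Distance = R·c = 3389.5 × 2.0944 ≈ 7099 km.

7099 km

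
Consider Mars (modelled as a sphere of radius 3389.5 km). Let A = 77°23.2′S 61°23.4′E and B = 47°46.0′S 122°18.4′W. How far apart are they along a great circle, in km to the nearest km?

Let φ₁ = -1.3507 rad, φ₂ = -0.8337 rad, and Δλ = 3.0771 rad.
cos c = sin φ₁ sin φ₂ + cos φ₁ cos φ₂ cos Δλ = (-0.9759)(-0.7404) + (0.2184)(0.6722)(-0.9979) = 0.57607,
so c = arccos(0.57607) = 0.95688 rad.
Distance = R·c = 3389.5 × 0.9569 ≈ 3243 km.

3243 km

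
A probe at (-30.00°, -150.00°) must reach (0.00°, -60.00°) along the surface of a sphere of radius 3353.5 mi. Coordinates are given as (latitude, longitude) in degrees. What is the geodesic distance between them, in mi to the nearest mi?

With latitudes φ₁ = -30.000°, φ₂ = 0.000° and longitude difference Δλ = 90.000°:
Haversine: a = sin²(Δφ/2) + cos φ₁ cos φ₂ sin²(Δλ/2) = 0.0670 + (0.8660)(1.0000)(0.5000) = 0.50000.
Central angle c = 2·arcsin(√a) = 1.57080 rad.
Distance = R·c = 3353.5 × 1.5708 ≈ 5268 mi.

5268 mi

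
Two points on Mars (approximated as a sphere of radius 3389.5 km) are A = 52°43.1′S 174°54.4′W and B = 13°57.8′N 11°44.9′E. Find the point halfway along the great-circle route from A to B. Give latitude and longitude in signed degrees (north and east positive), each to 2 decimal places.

-55.89°, 22.53°

Central angle δ = 2.4589 rad. Interpolating on the sphere with fraction f = 0.5:
P = [sin((1−f)δ)·A + sin(fδ)·B] / sin δ = 1.4936·A + 1.4936·B in Cartesian coordinates,
giving P = (0.5179, 0.2148, -0.8280), i.e. latitude -55.89°, longitude 22.53°.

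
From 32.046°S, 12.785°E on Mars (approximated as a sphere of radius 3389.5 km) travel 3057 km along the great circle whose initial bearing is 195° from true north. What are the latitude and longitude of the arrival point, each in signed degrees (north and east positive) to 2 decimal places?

-76.25°, -45.90°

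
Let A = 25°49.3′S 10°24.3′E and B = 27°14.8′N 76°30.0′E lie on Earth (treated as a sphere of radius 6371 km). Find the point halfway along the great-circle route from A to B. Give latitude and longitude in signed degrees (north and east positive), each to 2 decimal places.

Central angle δ = 1.4456 rad. Interpolating on the sphere with fraction f = 0.5:
P = [sin((1−f)δ)·A + sin(fδ)·B] / sin δ = 0.6667·A + 0.6667·B in Cartesian coordinates,
giving P = (0.7286, 0.6847, 0.0148), i.e. latitude 0.85°, longitude 43.22°.

0.85°, 43.22°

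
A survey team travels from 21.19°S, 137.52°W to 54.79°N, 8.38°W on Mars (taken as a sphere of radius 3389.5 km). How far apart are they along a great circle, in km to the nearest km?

7655 km

Let φ₁ = -0.3698 rad, φ₂ = 0.9563 rad, and Δλ = 2.2539 rad.
cos c = sin φ₁ sin φ₂ + cos φ₁ cos φ₂ cos Δλ = (-0.3615)(0.8170) + (0.9324)(0.5766)(-0.6312) = -0.63467,
so c = arccos(-0.63467) = 2.25837 rad.
Distance = R·c = 3389.5 × 2.2584 ≈ 7655 km.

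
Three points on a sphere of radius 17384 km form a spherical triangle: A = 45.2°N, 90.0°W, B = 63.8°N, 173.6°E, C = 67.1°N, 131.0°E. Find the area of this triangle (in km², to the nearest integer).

Side lengths (central angles): a = 0.3078, b = 1.1077, c = 0.9248 rad; semiperimeter s = 1.1702.
By l'Huilier's theorem, tan(E/4) = √[tan(s/2) tan((s−a)/2) tan((s−b)/2) tan((s−c)/2)], giving spherical excess E = 0.1370 rad.
Area = E·R² = 0.1370 × (17384)² ≈ 41395251 km².

41395251 km²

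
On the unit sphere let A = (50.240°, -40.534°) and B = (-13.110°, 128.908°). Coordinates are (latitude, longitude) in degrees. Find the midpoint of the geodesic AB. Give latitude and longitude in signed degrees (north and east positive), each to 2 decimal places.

The central angle between A and B is δ = 2.4763 rad.
With f = 0.5, the slerp weights are sin((1−f)δ)/sin δ = 1.5311 and sin(fδ)/sin δ = 1.5311.
Weighted sum of the unit vectors: (1.5311)·(0.4861,-0.4157,0.7687) + (1.5311)·(-0.6117,0.7579,-0.2268) = (-0.1923, 0.5240, 0.8297).
Converting back: φ = atan2(z, √(x²+y²)) = 56.07°, λ = atan2(y, x) = 110.16°.

56.07°, 110.16°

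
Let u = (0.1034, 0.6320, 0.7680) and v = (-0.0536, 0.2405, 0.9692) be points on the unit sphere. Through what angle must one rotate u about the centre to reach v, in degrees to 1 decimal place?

u·v = 0.8908; |u| = 1.0000, |v| = 1.0000.
cos θ = (u·v)/(|u||v|) = 0.8908, so θ = 27.0°.

27.0°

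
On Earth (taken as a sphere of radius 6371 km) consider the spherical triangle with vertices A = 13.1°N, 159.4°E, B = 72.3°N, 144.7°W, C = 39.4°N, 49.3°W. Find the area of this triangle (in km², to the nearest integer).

Side lengths (central angles): a = 0.9489, b = 2.1133, c = 1.1789 rad; semiperimeter s = 2.1206.
By l'Huilier's theorem, tan(E/4) = √[tan(s/2) tan((s−a)/2) tan((s−b)/2) tan((s−c)/2)], giving spherical excess E = 0.1868 rad.
Area = E·R² = 0.1868 × (6371)² ≈ 7582605 km².

7582605 km²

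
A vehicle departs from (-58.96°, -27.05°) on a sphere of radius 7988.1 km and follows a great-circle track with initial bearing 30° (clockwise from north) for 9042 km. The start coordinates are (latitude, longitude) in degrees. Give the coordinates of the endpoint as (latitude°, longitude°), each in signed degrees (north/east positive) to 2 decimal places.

2.30°, -0.11°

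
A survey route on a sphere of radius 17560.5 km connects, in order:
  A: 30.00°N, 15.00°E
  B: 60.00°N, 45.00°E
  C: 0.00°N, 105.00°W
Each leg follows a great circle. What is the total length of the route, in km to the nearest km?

46512 km

Leg A→B: central angle 0.6300 rad, distance 11063.6 km.
Leg B→C: central angle 2.0186 rad, distance 35448.1 km.
Total: 11063.6 + 35448.1 ≈ 46512 km.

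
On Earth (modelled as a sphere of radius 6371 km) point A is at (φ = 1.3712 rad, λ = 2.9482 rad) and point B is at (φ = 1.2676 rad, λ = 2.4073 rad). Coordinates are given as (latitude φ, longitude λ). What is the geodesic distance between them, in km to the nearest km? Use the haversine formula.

Let φ₁ = 1.3712 rad, φ₂ = 1.2676 rad, and Δλ = -0.5409 rad.
Haversine: a = sin²(Δφ/2) + cos φ₁ cos φ₂ sin²(Δλ/2) = 0.0027 + (0.1983)(0.2986)(0.0714) = 0.00691.
Central angle c = 2·arcsin(√a) = 0.16640 rad.
Distance = R·c = 6371 × 0.1664 ≈ 1060 km.

1060 km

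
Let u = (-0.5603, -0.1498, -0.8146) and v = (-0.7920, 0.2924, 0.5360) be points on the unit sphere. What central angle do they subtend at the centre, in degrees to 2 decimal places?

u·v = -0.0367; |u| = 1.0000, |v| = 1.0000.
cos θ = (u·v)/(|u||v|) = -0.0367, so θ = 92.10°.

92.10°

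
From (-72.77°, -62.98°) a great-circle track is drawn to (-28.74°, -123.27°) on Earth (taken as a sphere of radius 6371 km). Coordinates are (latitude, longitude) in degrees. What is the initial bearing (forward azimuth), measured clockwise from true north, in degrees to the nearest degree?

With φ₁ = -1.2701, φ₂ = -0.5016, Δλ = -1.0523 rad, the forward-azimuth formula gives
θ = atan2( sin Δλ cos φ₂ , cos φ₁ sin φ₂ − sin φ₁ cos φ₂ cos Δλ ) = atan2(-0.7615, 0.2726) = -70.30°.
Adding 360° brings this into [0°, 360°): 290°.

290°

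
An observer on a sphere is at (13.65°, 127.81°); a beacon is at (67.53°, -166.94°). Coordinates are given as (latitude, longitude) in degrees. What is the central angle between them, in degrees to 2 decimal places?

68.06°

Let φ₁ = 0.2382 rad, φ₂ = 1.1786 rad, and Δλ = 1.1388 rad.
Haversine: a = sin²(Δφ/2) + cos φ₁ cos φ₂ sin²(Δλ/2) = 0.2053 + (0.9718)(0.3822)(0.2907) = 0.31322.
Central angle c = 2·arcsin(√a) = 1.18795 rad.
So the angular separation is 68.06°.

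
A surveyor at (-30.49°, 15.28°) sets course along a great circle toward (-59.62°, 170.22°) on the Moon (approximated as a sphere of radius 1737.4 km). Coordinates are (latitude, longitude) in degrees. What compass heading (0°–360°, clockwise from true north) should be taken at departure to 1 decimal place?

With φ₁ = -0.5322, φ₂ = -1.0406, Δλ = 2.7042 rad, the forward-azimuth formula gives
θ = atan2( sin Δλ cos φ₂ , cos φ₁ sin φ₂ − sin φ₁ cos φ₂ cos Δλ ) = atan2(0.2142, -0.9758) = 167.62°.
So the initial bearing is 167.6°.

167.6°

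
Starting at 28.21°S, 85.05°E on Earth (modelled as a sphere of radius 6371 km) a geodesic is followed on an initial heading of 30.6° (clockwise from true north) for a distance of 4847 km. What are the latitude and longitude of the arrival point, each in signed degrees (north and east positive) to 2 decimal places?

10.41°, 105.96°

Angular distance δ = d/R = 4847/6371 = 0.76079 rad; initial bearing θ = 0.5341 rad.
sin φ₂ = sin φ₁ cos δ + cos φ₁ sin δ cos θ = (-0.4727)(0.7243) + (0.8812)(0.6895)(0.8607) = 0.1806, so φ₂ = 10.41°.
Δλ = atan2(sin θ sin δ cos φ₁, cos δ − sin φ₁ sin φ₂) = atan2(0.3093, 0.8097) = 20.907°.
λ₂ = 85.050° + 20.907° = 105.96°.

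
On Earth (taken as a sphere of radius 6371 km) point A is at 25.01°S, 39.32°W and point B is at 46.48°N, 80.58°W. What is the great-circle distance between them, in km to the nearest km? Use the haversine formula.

8967 km

With latitudes φ₁ = -25.010°, φ₂ = 46.480° and longitude difference Δλ = -41.260°:
Haversine: a = sin²(Δφ/2) + cos φ₁ cos φ₂ sin²(Δλ/2) = 0.3413 + (0.9062)(0.6886)(0.1241) = 0.41873.
Central angle c = 2·arcsin(√a) = 1.40754 rad.
Distance = R·c = 6371 × 1.4075 ≈ 8967 km.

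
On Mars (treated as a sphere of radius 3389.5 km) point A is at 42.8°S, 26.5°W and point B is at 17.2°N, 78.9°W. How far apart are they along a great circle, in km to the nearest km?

4549 km

Let φ₁ = -0.7470 rad, φ₂ = 0.3002 rad, and Δλ = -0.9146 rad.
Haversine: a = sin²(Δφ/2) + cos φ₁ cos φ₂ sin²(Δλ/2) = 0.2500 + (0.7337)(0.9553)(0.1949) = 0.38663.
Central angle c = 2·arcsin(√a) = 1.34206 rad.
Distance = R·c = 3389.5 × 1.3421 ≈ 4549 km.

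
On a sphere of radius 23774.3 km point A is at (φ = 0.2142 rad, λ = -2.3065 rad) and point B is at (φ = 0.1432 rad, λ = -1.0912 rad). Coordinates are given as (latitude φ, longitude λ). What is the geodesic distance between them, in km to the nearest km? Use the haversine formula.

With latitudes φ₁ = 12.273°, φ₂ = 8.205° and longitude difference Δλ = 69.632°:
Haversine: a = sin²(Δφ/2) + cos φ₁ cos φ₂ sin²(Δλ/2) = 0.0013 + (0.9771)(0.9898)(0.3260) = 0.31652.
Central angle c = 2·arcsin(√a) = 1.19506 rad.
Distance = R·c = 23774.3 × 1.1951 ≈ 28412 km.

28412 km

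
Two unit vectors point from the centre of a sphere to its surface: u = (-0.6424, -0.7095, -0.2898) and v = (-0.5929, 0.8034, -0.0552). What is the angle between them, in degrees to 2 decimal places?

99.97°

u·v = -0.1731; |u| = 1.0000, |v| = 1.0000.
cos θ = (u·v)/(|u||v|) = -0.1731, so θ = 99.97°.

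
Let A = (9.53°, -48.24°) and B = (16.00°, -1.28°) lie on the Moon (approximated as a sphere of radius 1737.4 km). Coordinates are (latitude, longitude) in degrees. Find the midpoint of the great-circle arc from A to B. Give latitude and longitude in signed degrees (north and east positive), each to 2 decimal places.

13.87°, -25.08°

Central angle δ = 0.8056 rad. Interpolating on the sphere with fraction f = 0.5:
P = [sin((1−f)δ)·A + sin(fδ)·B] / sin δ = 0.5435·A + 0.5435·B in Cartesian coordinates,
giving P = (0.8793, -0.4115, 0.2398), i.e. latitude 13.87°, longitude -25.08°.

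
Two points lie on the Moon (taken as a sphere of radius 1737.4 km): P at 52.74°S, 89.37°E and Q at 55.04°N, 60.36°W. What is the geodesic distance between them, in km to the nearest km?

In radians: φ₁ = -0.9205, φ₂ = 0.9606, Δλ = -149.730° = -2.6133 rad.
cos c = sin φ₁ sin φ₂ + cos φ₁ cos φ₂ cos Δλ = (-0.7959)(0.8196) + (0.6054)(0.5730)(-0.8637) = -0.95190,
so c = arccos(-0.95190) = 2.83016 rad.
Distance = R·c = 1737.4 × 2.8302 ≈ 4917 km.

4917 km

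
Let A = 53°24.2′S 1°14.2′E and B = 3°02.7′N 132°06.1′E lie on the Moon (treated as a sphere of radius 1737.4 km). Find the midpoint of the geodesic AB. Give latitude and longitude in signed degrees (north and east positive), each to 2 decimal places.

-44.71°, 95.57°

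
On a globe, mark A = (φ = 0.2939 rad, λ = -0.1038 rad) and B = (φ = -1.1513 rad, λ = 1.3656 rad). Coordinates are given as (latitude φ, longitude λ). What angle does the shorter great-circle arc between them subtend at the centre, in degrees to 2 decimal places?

Let φ₁ = 0.2939 rad, φ₂ = -1.1513 rad, and Δλ = 1.4694 rad.
Haversine: a = sin²(Δφ/2) + cos φ₁ cos φ₂ sin²(Δλ/2) = 0.4374 + (0.9571)(0.4073)(0.4494) = 0.61255.
Central angle c = 2·arcsin(√a) = 1.79785 rad.
So the angular separation is 103.01°.

103.01°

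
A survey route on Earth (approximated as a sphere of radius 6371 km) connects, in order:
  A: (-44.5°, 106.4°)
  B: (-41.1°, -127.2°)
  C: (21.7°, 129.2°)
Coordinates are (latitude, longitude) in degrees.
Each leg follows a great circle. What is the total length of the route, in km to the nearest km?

Leg A→B: central angle 1.4285 rad, distance 9101.0 km.
Leg B→C: central angle 1.9907 rad, distance 12682.9 km.
Total: 9101.0 + 12682.9 ≈ 21784 km.

21784 km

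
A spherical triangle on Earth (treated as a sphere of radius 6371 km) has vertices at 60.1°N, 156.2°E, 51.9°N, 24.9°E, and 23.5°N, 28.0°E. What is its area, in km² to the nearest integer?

Side lengths (central angles): a = 0.4974, b = 1.5078, c = 1.0711 rad; semiperimeter s = 1.5381.
By l'Huilier's theorem, tan(E/4) = √[tan(s/2) tan((s−a)/2) tan((s−b)/2) tan((s−c)/2)], giving spherical excess E = 0.1789 rad.
Area = E·R² = 0.1789 × (6371)² ≈ 7260015 km².

7260015 km²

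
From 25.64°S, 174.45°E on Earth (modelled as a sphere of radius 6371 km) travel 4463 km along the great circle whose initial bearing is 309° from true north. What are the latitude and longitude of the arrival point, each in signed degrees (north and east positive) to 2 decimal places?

2.00°, 144.37°

Angular distance δ = d/R = 4463/6371 = 0.70052 rad; initial bearing θ = 5.3931 rad.
sin φ₂ = sin φ₁ cos δ + cos φ₁ sin δ cos θ = (-0.4327)(0.7645) + (0.9015)(0.6446)(0.6293) = 0.0349, so φ₂ = 2.00°.
Δλ = atan2(sin θ sin δ cos φ₁, cos δ − sin φ₁ sin φ₂) = atan2(-0.4516, 0.7796) = -30.084°.
λ₂ = 174.450° − 30.084° = 144.37°.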